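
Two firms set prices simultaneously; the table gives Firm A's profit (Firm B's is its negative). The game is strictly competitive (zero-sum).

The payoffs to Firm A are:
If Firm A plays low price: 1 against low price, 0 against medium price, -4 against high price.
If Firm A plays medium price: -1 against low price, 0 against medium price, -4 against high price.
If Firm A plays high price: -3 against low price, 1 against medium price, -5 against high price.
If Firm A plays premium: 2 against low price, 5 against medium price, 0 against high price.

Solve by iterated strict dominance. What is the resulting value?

0

Column medium price is strictly dominated by high price for Firm B (-4<0, -4<0, -5<1, 0<5); eliminate medium price.
Row low price is strictly dominated by row premium (2>1, 0>-4); eliminate low price.
Row high price is strictly dominated by row medium price (-1>-3, -4>-5); eliminate high price.
Column low price is strictly dominated by high price for Firm B (-4<-1, 0<2); eliminate low price.
Row medium price is strictly dominated by row premium (0>-4); eliminate medium price.
Only (premium, high price) remains, with payoff 0.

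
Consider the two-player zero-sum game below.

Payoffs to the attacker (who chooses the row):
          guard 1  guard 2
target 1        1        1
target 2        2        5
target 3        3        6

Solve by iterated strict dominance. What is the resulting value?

3

Row target 2 is strictly dominated by row target 3 (3>2, 6>5); eliminate target 2.
Row target 1 is strictly dominated by row target 3 (3>1, 6>1); eliminate target 1.
Column guard 2 is strictly dominated by guard 1 for the defender (3<6); eliminate guard 2.
Only (target 3, guard 1) remains, with payoff 3.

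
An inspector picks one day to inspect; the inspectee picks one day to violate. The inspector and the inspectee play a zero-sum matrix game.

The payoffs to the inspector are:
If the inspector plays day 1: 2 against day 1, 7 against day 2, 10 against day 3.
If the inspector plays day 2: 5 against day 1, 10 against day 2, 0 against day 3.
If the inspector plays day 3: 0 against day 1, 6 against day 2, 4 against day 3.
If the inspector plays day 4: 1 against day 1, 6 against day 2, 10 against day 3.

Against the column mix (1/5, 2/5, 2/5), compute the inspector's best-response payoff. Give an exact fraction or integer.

day 1: (2)·(1/5) + (7)·(2/5) + (10)·(2/5) = 36/5.
day 2: (5)·(1/5) + (10)·(2/5) + (0)·(2/5) = 5.
day 3: (0)·(1/5) + (6)·(2/5) + (4)·(2/5) = 4.
day 4: (1)·(1/5) + (6)·(2/5) + (10)·(2/5) = 33/5.
The best pure response is day 1 with expected payoff 36/5.

36/5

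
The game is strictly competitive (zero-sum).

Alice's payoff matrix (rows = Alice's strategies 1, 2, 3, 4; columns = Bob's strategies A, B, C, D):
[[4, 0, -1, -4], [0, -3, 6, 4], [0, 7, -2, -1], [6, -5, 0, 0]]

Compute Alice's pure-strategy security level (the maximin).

-2

The worst-case payoff for each row is 1: -4, 2: -3, 3: -2, 4: -5.
The best of these is -2.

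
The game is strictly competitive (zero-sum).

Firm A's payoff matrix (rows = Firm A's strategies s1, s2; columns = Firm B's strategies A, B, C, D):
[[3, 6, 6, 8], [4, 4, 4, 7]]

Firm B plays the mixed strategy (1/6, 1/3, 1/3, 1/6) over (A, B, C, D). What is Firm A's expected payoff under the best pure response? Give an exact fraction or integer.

s1: (3)·(1/6) + (6)·(1/3) + (6)·(1/3) + (8)·(1/6) = 35/6.
s2: (4)·(1/6) + (4)·(1/3) + (4)·(1/3) + (7)·(1/6) = 9/2.
The best pure response is s1 with expected payoff 35/6.

35/6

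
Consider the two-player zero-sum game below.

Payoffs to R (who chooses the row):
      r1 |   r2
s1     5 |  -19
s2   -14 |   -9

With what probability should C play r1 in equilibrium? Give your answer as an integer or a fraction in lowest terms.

10/29

Row minima are -19 and -14, so R's maximin is -14; column maxima are 5 and -9, so C's minimax is -9. These differ, so the equilibrium is in mixed strategies.
Let C play r1 with probability q. R is indifferent when 5q − 19(1−q) = −14q − 9(1−q), giving q = 10/29.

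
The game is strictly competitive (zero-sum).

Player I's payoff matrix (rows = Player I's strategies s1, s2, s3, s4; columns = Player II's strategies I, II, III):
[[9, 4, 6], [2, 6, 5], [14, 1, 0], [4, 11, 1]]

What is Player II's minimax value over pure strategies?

6

The worst case (largest entry) in each column is I: 14, II: 11, III: 6.
The best (smallest) of these is 6.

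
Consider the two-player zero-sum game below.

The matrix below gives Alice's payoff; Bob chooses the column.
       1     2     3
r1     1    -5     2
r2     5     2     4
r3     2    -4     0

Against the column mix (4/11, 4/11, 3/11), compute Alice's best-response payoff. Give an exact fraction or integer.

r1: (1)·(4/11) + (-5)·(4/11) + (2)·(3/11) = -10/11.
r2: (5)·(4/11) + (2)·(4/11) + (4)·(3/11) = 40/11.
r3: (2)·(4/11) + (-4)·(4/11) + (0)·(3/11) = -8/11.
The best pure response is r2 with expected payoff 40/11.

40/11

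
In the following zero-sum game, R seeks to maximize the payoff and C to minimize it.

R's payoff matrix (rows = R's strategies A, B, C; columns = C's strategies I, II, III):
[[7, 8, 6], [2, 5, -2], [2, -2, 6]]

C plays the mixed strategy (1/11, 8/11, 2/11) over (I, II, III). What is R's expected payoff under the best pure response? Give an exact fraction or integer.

A: (7)·(1/11) + (8)·(8/11) + (6)·(2/11) = 83/11.
B: (2)·(1/11) + (5)·(8/11) + (-2)·(2/11) = 38/11.
C: (2)·(1/11) + (-2)·(8/11) + (6)·(2/11) = -2/11.
The best pure response is A with expected payoff 83/11.

83/11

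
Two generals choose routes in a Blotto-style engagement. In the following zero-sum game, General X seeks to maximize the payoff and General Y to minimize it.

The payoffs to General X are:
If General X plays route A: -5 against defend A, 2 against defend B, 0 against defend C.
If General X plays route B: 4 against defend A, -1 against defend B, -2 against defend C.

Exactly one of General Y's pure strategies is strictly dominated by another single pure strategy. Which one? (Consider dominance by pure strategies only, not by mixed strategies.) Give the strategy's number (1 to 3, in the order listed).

2

General Y prefers columns that give General X less. Compare defend B with defend C: 0 < 2, -2 < -1.
So defend C strictly dominates defend B for General Y; defend B is strictly dominated.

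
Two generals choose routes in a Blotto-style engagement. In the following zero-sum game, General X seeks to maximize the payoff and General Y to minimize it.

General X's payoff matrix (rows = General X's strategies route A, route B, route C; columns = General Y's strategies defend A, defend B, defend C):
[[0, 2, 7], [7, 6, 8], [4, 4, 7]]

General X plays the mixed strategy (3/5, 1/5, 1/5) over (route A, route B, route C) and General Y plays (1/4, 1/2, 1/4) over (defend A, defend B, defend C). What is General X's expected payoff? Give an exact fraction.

79/20

Against (1/4, 1/2, 1/4), each row's expected payoff is route A: 11/4; route B: 27/4; route C: 19/4.
Taking the (3/5, 1/5, 1/5)-weighted average: (3/5)·(11/4) + (1/5)·(27/4) + (1/5)·(19/4) = 79/20.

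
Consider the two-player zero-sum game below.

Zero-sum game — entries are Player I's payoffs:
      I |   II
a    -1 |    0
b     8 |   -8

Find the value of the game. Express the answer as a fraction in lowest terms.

Row minima are -1 and -8, so Player I's maximin is -1; column maxima are 8 and 0, so Player II's minimax is 0. These differ, so the equilibrium is in mixed strategies.
Let Player I play a with probability p. Player II is indifferent when −p + 8(1−p) = −8(1−p), giving p = 16/17.
Let Player II play I with probability q. Player I is indifferent when −q = 8q − 8(1−q), giving q = 8/17.
The value is -1·(8/17) + (0)·(9/17) = -8/17.

-8/17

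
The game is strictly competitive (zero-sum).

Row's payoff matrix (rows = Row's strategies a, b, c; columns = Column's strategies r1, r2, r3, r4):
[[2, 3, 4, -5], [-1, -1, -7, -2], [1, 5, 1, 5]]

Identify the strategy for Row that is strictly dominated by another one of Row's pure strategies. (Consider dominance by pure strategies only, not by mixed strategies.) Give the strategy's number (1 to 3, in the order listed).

2

Compare b with c: 1 > -1, 5 > -1, 1 > -7, 5 > -2.
So c strictly dominates b for Row; b is strictly dominated.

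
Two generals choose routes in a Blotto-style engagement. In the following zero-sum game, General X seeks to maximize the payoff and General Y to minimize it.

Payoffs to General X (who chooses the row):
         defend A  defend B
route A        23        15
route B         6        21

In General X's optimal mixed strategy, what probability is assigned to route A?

15/23

Row minima are 15 and 6, so General X's maximin is 15; column maxima are 23 and 21, so General Y's minimax is 21. These differ, so the equilibrium is in mixed strategies.
Let General X play route A with probability p. General Y is indifferent when 23p + 6(1−p) = 15p + 21(1−p), giving p = 15/23.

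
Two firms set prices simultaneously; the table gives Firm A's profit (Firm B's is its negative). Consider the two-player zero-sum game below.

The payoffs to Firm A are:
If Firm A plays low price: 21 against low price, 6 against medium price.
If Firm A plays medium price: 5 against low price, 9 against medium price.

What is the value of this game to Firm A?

Row minima are 6 and 5, so Firm A's maximin is 6; column maxima are 21 and 9, so Firm B's minimax is 9. These differ, so the equilibrium is in mixed strategies.
Let Firm A play low price with probability p. Firm B is indifferent when 21p + 5(1−p) = 6p + 9(1−p), giving p = 4/19.
Let Firm B play low price with probability q. Firm A is indifferent when 21q + 6(1−q) = 5q + 9(1−q), giving q = 3/19.
The value is 21·(3/19) + (6)·(16/19) = 159/19.

159/19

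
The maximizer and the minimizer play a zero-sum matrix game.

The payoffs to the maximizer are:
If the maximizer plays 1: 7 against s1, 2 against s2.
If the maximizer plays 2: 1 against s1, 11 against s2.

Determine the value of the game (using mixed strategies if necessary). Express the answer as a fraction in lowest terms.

Row minima are 2 and 1, so the maximizer's maximin is 2; column maxima are 7 and 11, so the minimizer's minimax is 7. These differ, so the equilibrium is in mixed strategies.
Let the maximizer play 1 with probability p. The minimizer is indifferent when 7p + (1−p) = 2p + 11(1−p), giving p = 2/3.
Let the minimizer play s1 with probability q. The maximizer is indifferent when 7q + 2(1−q) = q + 11(1−q), giving q = 3/5.
The value is 7·(3/5) + (2)·(2/5) = 5.

5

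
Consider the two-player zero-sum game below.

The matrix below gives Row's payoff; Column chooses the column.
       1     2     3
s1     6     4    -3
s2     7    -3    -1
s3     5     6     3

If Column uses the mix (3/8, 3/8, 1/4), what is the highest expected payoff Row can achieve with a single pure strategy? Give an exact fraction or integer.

s1: (6)·(3/8) + (4)·(3/8) + (-3)·(1/4) = 3.
s2: (7)·(3/8) + (-3)·(3/8) + (-1)·(1/4) = 5/4.
s3: (5)·(3/8) + (6)·(3/8) + (3)·(1/4) = 39/8.
The best pure response is s3 with expected payoff 39/8.

39/8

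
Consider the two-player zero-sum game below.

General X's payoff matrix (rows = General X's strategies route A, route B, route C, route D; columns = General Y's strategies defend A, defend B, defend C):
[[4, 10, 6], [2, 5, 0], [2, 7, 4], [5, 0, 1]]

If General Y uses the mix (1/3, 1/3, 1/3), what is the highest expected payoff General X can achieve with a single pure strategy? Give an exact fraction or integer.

20/3

route A: (4)·(1/3) + (10)·(1/3) + (6)·(1/3) = 20/3.
route B: (2)·(1/3) + (5)·(1/3) + (0)·(1/3) = 7/3.
route C: (2)·(1/3) + (7)·(1/3) + (4)·(1/3) = 13/3.
route D: (5)·(1/3) + (0)·(1/3) + (1)·(1/3) = 2.
The best pure response is route A with expected payoff 20/3.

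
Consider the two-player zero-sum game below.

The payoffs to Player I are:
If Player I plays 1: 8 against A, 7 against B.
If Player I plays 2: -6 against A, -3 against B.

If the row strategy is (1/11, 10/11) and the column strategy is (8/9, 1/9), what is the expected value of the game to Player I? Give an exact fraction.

Against (8/9, 1/9), each row's expected payoff is 1: 71/9; 2: -17/3.
Taking the (1/11, 10/11)-weighted average: (1/11)·(71/9) + (10/11)·(-17/3) = -439/99.

-439/99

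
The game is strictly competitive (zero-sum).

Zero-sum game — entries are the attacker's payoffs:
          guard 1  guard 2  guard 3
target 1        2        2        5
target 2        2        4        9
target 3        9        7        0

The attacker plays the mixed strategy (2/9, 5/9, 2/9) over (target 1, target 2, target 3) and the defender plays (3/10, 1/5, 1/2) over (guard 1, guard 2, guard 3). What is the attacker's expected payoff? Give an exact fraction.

Against (3/10, 1/5, 1/2), each row's expected payoff is target 1: 7/2; target 2: 59/10; target 3: 41/10.
Taking the (2/9, 5/9, 2/9)-weighted average: (2/9)·(7/2) + (5/9)·(59/10) + (2/9)·(41/10) = 149/30.

149/30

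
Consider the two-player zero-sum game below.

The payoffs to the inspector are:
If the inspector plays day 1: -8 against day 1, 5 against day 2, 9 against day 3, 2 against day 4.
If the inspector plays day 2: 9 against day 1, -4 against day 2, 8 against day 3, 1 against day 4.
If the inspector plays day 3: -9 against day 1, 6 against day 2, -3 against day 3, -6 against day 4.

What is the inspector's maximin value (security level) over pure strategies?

-4

The worst-case payoff for each row is day 1: -8, day 2: -4, day 3: -9.
The best of these is -4.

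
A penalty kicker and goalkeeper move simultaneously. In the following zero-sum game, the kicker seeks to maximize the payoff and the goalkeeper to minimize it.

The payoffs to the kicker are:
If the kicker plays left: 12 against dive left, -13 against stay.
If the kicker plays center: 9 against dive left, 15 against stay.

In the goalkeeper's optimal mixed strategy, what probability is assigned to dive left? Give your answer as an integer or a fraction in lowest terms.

28/31

Row minima are -13 and 9, so the kicker's maximin is 9; column maxima are 12 and 15, so the goalkeeper's minimax is 12. These differ, so the equilibrium is in mixed strategies.
Let the goalkeeper play dive left with probability q. The kicker is indifferent when 12q − 13(1−q) = 9q + 15(1−q), giving q = 28/31.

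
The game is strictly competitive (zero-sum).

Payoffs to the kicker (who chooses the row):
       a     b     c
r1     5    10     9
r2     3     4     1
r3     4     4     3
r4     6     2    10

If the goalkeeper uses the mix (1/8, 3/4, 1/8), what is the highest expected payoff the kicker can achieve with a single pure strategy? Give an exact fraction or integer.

37/4

r1: (5)·(1/8) + (10)·(3/4) + (9)·(1/8) = 37/4.
r2: (3)·(1/8) + (4)·(3/4) + (1)·(1/8) = 7/2.
r3: (4)·(1/8) + (4)·(3/4) + (3)·(1/8) = 31/8.
r4: (6)·(1/8) + (2)·(3/4) + (10)·(1/8) = 7/2.
The best pure response is r1 with expected payoff 37/4.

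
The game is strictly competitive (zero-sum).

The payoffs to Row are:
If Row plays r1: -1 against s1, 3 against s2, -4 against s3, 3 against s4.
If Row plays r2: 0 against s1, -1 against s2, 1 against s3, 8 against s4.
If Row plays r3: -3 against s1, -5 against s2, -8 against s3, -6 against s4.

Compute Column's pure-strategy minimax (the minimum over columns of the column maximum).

The worst case (largest entry) in each column is s1: 0, s2: 3, s3: 1, s4: 8.
The best (smallest) of these is 0.

0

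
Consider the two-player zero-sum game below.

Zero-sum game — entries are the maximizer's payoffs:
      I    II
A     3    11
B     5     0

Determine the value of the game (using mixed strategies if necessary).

55/13

Row minima are 3 and 0, so the maximizer's maximin is 3; column maxima are 5 and 11, so the minimizer's minimax is 5. These differ, so the equilibrium is in mixed strategies.
Let the maximizer play A with probability p. The minimizer is indifferent when 3p + 5(1−p) = 11p, giving p = 5/13.
Let the minimizer play I with probability q. The maximizer is indifferent when 3q + 11(1−q) = 5q, giving q = 11/13.
The value is 3·(11/13) + (11)·(2/13) = 55/13.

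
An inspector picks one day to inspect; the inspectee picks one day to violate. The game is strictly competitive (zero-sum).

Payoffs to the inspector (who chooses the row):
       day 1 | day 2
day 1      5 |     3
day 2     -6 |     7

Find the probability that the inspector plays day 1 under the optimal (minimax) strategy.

13/15

Row minima are 3 and -6, so the inspector's maximin is 3; column maxima are 5 and 7, so the inspectee's minimax is 5. These differ, so the equilibrium is in mixed strategies.
Let the inspector play day 1 with probability p. The inspectee is indifferent when 5p − 6(1−p) = 3p + 7(1−p), giving p = 13/15.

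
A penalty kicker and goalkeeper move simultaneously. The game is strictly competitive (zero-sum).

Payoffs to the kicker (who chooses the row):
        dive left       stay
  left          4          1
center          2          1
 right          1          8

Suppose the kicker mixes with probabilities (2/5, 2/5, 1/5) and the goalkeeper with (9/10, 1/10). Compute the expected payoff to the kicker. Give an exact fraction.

129/50

Against (9/10, 1/10), each row's expected payoff is left: 37/10; center: 19/10; right: 17/10.
Taking the (2/5, 2/5, 1/5)-weighted average: (2/5)·(37/10) + (2/5)·(19/10) + (1/5)·(17/10) = 129/50.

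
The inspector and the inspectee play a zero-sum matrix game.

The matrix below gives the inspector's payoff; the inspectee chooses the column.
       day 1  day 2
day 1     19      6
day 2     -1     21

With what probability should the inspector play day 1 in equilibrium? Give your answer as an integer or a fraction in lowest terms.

22/35

Row minima are 6 and -1, so the inspector's maximin is 6; column maxima are 19 and 21, so the inspectee's minimax is 19. These differ, so the equilibrium is in mixed strategies.
Let the inspector play day 1 with probability p. The inspectee is indifferent when 19p − (1−p) = 6p + 21(1−p), giving p = 22/35.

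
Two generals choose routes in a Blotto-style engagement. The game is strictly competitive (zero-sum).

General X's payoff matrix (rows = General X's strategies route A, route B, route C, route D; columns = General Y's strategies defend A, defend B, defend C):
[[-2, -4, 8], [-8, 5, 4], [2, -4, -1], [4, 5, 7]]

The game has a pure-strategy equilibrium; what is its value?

Row minima: -4, -8, -4, 4 → General X's maximin is 4.
Column maxima: 4, 5, 8 → General Y's minimax is 4.
They coincide at (route D, defend A), so the value is 4.

4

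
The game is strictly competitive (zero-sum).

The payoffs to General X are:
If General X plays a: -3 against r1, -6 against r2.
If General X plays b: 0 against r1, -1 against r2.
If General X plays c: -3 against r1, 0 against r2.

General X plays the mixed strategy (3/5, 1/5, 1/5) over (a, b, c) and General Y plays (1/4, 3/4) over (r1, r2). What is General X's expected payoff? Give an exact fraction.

Against (1/4, 3/4), each row's expected payoff is a: -21/4; b: -3/4; c: -3/4.
Taking the (3/5, 1/5, 1/5)-weighted average: (3/5)·(-21/4) + (1/5)·(-3/4) + (1/5)·(-3/4) = -69/20.

-69/20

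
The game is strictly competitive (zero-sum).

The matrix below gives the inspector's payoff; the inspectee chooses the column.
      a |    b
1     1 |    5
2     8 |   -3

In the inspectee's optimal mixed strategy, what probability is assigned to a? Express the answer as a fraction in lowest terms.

Row minima are 1 and -3, so the inspector's maximin is 1; column maxima are 8 and 5, so the inspectee's minimax is 5. These differ, so the equilibrium is in mixed strategies.
Let the inspectee play a with probability q. The inspector is indifferent when q + 5(1−q) = 8q − 3(1−q), giving q = 8/15.

8/15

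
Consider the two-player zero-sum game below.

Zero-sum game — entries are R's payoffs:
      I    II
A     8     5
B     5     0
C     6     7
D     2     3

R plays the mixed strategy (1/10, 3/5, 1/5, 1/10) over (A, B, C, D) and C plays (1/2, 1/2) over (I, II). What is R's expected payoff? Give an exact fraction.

Against (1/2, 1/2), each row's expected payoff is A: 13/2; B: 5/2; C: 13/2; D: 5/2.
Taking the (1/10, 3/5, 1/5, 1/10)-weighted average: (1/10)·(13/2) + (3/5)·(5/2) + (1/5)·(13/2) + (1/10)·(5/2) = 37/10.

37/10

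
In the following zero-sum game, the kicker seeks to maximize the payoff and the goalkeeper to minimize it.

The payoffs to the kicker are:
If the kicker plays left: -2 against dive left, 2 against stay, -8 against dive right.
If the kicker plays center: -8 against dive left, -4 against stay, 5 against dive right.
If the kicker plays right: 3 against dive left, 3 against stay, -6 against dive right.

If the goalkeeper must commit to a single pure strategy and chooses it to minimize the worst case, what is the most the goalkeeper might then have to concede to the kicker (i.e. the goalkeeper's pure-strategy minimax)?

3

The worst case (largest entry) in each column is dive left: 3, stay: 3, dive right: 5.
The best (smallest) of these is 3.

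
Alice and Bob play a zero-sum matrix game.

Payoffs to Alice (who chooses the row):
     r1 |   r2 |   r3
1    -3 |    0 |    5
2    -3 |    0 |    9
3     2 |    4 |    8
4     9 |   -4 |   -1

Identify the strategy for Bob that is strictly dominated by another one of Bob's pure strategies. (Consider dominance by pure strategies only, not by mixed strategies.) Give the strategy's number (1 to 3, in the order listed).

Bob prefers columns that give Alice less. Compare r3 with r2: 0 < 5, 0 < 9, 4 < 8, -4 < -1.
So r2 strictly dominates r3 for Bob; r3 is strictly dominated.

3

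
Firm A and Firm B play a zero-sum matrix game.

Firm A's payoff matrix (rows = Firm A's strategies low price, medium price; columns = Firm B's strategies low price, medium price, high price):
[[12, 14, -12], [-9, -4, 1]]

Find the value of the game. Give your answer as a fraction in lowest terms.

-48/17

Column medium price is strictly dominated by low price for Firm B (it gives Firm A more in every row).
The remaining 2×2 game on (low price, medium price) × (low price, high price) has no saddle point. Let Firm A play low price with probability p; indifference gives 12p − 9(1−p) = −12p + (1−p), so p = 5/17.
Similarly Firm B's optimal q on low price is 13/34, and the value is 12·(13/34) + (-12)·(21/34) = -48/17.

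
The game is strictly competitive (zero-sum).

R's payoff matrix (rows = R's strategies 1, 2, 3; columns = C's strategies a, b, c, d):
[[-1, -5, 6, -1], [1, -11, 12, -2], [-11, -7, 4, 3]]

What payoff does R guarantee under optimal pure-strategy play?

-5

Row minima: -5, -11, -11 → R's maximin is -5.
Column maxima: 1, -5, 12, 3 → C's minimax is -5.
They coincide at (1, b), so the value is -5.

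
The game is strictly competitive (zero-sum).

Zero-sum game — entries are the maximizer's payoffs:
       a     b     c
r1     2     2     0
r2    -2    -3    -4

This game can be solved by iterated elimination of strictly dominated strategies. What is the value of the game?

Column b is strictly dominated by c for the minimizer (0<2, -4<-3); eliminate b.
Column a is strictly dominated by c for the minimizer (0<2, -4<-2); eliminate a.
Row r2 is strictly dominated by row r1 (0>-4); eliminate r2.
Only (r1, c) remains, with payoff 0.

0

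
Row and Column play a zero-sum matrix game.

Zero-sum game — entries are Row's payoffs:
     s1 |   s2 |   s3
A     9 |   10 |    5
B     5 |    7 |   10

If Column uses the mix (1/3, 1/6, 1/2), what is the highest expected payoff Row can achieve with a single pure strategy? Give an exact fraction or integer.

A: (9)·(1/3) + (10)·(1/6) + (5)·(1/2) = 43/6.
B: (5)·(1/3) + (7)·(1/6) + (10)·(1/2) = 47/6.
The best pure response is B with expected payoff 47/6.

47/6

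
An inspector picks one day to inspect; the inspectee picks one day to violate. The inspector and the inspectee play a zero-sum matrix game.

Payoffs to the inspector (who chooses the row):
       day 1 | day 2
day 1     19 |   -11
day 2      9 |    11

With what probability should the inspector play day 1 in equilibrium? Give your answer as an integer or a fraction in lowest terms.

Row minima are -11 and 9, so the inspector's maximin is 9; column maxima are 19 and 11, so the inspectee's minimax is 11. These differ, so the equilibrium is in mixed strategies.
Let the inspector play day 1 with probability p. The inspectee is indifferent when 19p + 9(1−p) = −11p + 11(1−p), giving p = 1/16.

1/16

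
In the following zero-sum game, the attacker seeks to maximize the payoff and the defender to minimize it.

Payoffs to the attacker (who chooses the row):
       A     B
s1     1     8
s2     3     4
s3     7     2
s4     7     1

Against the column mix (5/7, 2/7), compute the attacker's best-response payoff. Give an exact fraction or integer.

s1: (1)·(5/7) + (8)·(2/7) = 3.
s2: (3)·(5/7) + (4)·(2/7) = 23/7.
s3: (7)·(5/7) + (2)·(2/7) = 39/7.
s4: (7)·(5/7) + (1)·(2/7) = 37/7.
The best pure response is s3 with expected payoff 39/7.

39/7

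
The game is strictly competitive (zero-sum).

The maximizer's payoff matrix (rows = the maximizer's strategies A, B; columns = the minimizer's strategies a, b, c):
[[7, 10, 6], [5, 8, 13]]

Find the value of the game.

61/9

Column b is strictly dominated by a for the minimizer (it gives the maximizer more in every row).
The remaining 2×2 game on (A, B) × (a, c) has no saddle point. Let the maximizer play A with probability p; indifference gives 7p + 5(1−p) = 6p + 13(1−p), so p = 8/9.
Similarly the minimizer's optimal q on a is 7/9, and the value is 7·(7/9) + (6)·(2/9) = 61/9.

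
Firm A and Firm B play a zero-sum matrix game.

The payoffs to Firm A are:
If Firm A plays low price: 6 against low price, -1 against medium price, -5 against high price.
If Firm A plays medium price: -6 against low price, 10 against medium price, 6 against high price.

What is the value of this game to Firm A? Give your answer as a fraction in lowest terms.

6/23

Column medium price is strictly dominated by high price for Firm B (it gives Firm A more in every row).
The remaining 2×2 game on (low price, medium price) × (low price, high price) has no saddle point. Let Firm A play low price with probability p; indifference gives 6p − 6(1−p) = −5p + 6(1−p), so p = 12/23.
Similarly Firm B's optimal q on low price is 11/23, and the value is 6·(11/23) + (-5)·(12/23) = 6/23.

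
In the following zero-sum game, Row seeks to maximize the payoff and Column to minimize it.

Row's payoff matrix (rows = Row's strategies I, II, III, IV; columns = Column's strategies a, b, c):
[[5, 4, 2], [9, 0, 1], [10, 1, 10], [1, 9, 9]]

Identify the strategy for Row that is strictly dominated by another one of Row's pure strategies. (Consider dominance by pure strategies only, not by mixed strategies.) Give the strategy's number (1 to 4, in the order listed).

2

Compare II with III: 10 > 9, 1 > 0, 10 > 1.
So III strictly dominates II for Row; II is strictly dominated.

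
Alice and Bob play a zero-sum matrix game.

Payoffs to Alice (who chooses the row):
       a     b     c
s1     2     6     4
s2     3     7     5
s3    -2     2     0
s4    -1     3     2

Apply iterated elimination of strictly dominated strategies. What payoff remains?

3

Row s4 is strictly dominated by row s1 (2>-1, 6>3, 4>2); eliminate s4.
Column b is strictly dominated by a for Bob (2<6, 3<7, -2<2); eliminate b.
Row s3 is strictly dominated by row s1 (2>-2, 4>0); eliminate s3.
Row s1 is strictly dominated by row s2 (3>2, 5>4); eliminate s1.
Column c is strictly dominated by a for Bob (3<5); eliminate c.
Only (s2, a) remains, with payoff 3.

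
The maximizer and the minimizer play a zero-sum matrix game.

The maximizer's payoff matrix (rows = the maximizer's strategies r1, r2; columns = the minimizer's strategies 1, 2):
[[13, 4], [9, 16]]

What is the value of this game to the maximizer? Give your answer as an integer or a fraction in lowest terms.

43/4

Row minima are 4 and 9, so the maximizer's maximin is 9; column maxima are 13 and 16, so the minimizer's minimax is 13. These differ, so the equilibrium is in mixed strategies.
Let the maximizer play r1 with probability p. The minimizer is indifferent when 13p + 9(1−p) = 4p + 16(1−p), giving p = 7/16.
Let the minimizer play 1 with probability q. The maximizer is indifferent when 13q + 4(1−q) = 9q + 16(1−q), giving q = 3/4.
The value is 13·(3/4) + (4)·(1/4) = 43/4.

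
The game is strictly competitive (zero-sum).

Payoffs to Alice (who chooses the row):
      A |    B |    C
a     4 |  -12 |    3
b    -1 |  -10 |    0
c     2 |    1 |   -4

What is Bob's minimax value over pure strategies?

1

The worst case (largest entry) in each column is A: 4, B: 1, C: 3.
The best (smallest) of these is 1.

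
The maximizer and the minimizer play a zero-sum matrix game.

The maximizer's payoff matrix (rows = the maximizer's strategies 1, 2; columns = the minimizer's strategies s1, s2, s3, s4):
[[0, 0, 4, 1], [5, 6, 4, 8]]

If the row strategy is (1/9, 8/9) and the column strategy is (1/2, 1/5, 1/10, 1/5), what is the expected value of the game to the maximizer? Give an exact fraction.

Against (1/2, 1/5, 1/10, 1/5), each row's expected payoff is 1: 3/5; 2: 57/10.
Taking the (1/9, 8/9)-weighted average: (1/9)·(3/5) + (8/9)·(57/10) = 77/15.

77/15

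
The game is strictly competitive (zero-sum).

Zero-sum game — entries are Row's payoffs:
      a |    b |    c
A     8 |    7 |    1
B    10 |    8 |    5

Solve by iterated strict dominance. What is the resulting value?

Column a is strictly dominated by b for Column (7<8, 8<10); eliminate a.
Column b is strictly dominated by c for Column (1<7, 5<8); eliminate b.
Row A is strictly dominated by row B (5>1); eliminate A.
Only (B, c) remains, with payoff 5.

5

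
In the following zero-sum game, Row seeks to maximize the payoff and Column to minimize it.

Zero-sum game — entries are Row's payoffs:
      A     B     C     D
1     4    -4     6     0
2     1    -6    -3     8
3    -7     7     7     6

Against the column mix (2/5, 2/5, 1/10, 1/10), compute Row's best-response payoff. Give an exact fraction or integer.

1: (4)·(2/5) + (-4)·(2/5) + (6)·(1/10) + (0)·(1/10) = 3/5.
2: (1)·(2/5) + (-6)·(2/5) + (-3)·(1/10) + (8)·(1/10) = -3/2.
3: (-7)·(2/5) + (7)·(2/5) + (7)·(1/10) + (6)·(1/10) = 13/10.
The best pure response is 3 with expected payoff 13/10.

13/10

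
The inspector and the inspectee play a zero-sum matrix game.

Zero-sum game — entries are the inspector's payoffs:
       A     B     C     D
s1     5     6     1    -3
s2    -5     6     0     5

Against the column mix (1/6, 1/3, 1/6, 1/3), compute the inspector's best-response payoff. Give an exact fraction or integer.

s1: (5)·(1/6) + (6)·(1/3) + (1)·(1/6) + (-3)·(1/3) = 2.
s2: (-5)·(1/6) + (6)·(1/3) + (0)·(1/6) + (5)·(1/3) = 17/6.
The best pure response is s2 with expected payoff 17/6.

17/6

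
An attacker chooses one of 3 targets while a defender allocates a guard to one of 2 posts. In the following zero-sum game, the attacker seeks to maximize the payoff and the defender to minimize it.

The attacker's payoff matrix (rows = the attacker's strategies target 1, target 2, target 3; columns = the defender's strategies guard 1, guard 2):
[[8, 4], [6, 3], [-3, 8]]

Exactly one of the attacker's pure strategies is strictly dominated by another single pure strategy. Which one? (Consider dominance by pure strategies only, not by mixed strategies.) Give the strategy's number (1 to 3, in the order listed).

2

Compare target 2 with target 1: 8 > 6, 4 > 3.
So target 1 strictly dominates target 2 for the attacker; target 2 is strictly dominated.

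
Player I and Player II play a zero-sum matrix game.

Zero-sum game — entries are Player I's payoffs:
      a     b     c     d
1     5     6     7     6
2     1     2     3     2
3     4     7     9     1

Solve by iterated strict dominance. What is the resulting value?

5

Column b is strictly dominated by a for Player II (5<6, 1<2, 4<7); eliminate b.
Column c is strictly dominated by a for Player II (5<7, 1<3, 4<9); eliminate c.
Row 2 is strictly dominated by row 1 (5>1, 6>2); eliminate 2.
Row 3 is strictly dominated by row 1 (5>4, 6>1); eliminate 3.
Column d is strictly dominated by a for Player II (5<6); eliminate d.
Only (1, a) remains, with payoff 5.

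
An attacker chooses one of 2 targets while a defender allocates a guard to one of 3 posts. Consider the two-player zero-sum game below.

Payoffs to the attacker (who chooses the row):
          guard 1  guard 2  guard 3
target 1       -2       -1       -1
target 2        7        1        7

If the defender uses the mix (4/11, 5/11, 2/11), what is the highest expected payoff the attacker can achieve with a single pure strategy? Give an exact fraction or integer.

target 1: (-2)·(4/11) + (-1)·(5/11) + (-1)·(2/11) = -15/11.
target 2: (7)·(4/11) + (1)·(5/11) + (7)·(2/11) = 47/11.
The best pure response is target 2 with expected payoff 47/11.

47/11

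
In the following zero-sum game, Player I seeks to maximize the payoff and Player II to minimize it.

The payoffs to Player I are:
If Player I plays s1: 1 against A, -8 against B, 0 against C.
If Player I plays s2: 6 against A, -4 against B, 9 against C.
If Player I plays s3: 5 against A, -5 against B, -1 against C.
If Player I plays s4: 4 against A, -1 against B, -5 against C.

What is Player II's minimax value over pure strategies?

-1

The worst case (largest entry) in each column is A: 6, B: -1, C: 9.
The best (smallest) of these is -1.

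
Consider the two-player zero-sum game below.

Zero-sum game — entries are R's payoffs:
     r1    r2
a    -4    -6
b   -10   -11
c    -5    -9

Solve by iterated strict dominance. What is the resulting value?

-6

Row c is strictly dominated by row a (-4>-5, -6>-9); eliminate c.
Row b is strictly dominated by row a (-4>-10, -6>-11); eliminate b.
Column r1 is strictly dominated by r2 for C (-6<-4); eliminate r1.
Only (a, r2) remains, with payoff -6.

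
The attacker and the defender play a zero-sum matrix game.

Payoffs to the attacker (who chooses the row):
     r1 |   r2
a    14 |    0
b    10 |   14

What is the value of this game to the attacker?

Row minima are 0 and 10, so the attacker's maximin is 10; column maxima are 14 and 14, so the defender's minimax is 14. These differ, so the equilibrium is in mixed strategies.
Let the attacker play a with probability p. The defender is indifferent when 14p + 10(1−p) = 14(1−p), giving p = 2/9.
Let the defender play r1 with probability q. The attacker is indifferent when 14q = 10q + 14(1−q), giving q = 7/9.
The value is 14·(7/9) + (0)·(2/9) = 98/9.

98/9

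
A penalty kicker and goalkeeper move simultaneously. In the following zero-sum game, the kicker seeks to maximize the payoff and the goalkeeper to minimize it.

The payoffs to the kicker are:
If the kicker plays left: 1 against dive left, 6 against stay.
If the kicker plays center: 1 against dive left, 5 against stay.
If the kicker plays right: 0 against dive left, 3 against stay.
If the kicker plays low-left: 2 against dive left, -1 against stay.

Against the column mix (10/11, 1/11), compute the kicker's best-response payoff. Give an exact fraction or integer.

19/11

left: (1)·(10/11) + (6)·(1/11) = 16/11.
center: (1)·(10/11) + (5)·(1/11) = 15/11.
right: (0)·(10/11) + (3)·(1/11) = 3/11.
low-left: (2)·(10/11) + (-1)·(1/11) = 19/11.
The best pure response is low-left with expected payoff 19/11.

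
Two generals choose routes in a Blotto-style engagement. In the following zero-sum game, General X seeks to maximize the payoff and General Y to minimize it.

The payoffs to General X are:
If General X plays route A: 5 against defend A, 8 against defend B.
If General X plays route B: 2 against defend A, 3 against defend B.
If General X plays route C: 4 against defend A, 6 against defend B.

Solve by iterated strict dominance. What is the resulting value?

5

Row route C is strictly dominated by row route A (5>4, 8>6); eliminate route C.
Column defend B is strictly dominated by defend A for General Y (5<8, 2<3); eliminate defend B.
Row route B is strictly dominated by row route A (5>2); eliminate route B.
Only (route A, defend A) remains, with payoff 5.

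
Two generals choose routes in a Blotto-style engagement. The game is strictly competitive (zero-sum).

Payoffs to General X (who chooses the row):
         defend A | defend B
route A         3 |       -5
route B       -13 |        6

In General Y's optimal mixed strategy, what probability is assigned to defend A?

Row minima are -5 and -13, so General X's maximin is -5; column maxima are 3 and 6, so General Y's minimax is 3. These differ, so the equilibrium is in mixed strategies.
Let General Y play defend A with probability q. General X is indifferent when 3q − 5(1−q) = −13q + 6(1−q), giving q = 11/27.

11/27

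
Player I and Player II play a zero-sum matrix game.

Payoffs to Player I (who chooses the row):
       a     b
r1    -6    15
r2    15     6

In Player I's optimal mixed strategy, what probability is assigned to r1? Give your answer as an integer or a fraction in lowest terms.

3/10

Row minima are -6 and 6, so Player I's maximin is 6; column maxima are 15 and 15, so Player II's minimax is 15. These differ, so the equilibrium is in mixed strategies.
Let Player I play r1 with probability p. Player II is indifferent when −6p + 15(1−p) = 15p + 6(1−p), giving p = 3/10.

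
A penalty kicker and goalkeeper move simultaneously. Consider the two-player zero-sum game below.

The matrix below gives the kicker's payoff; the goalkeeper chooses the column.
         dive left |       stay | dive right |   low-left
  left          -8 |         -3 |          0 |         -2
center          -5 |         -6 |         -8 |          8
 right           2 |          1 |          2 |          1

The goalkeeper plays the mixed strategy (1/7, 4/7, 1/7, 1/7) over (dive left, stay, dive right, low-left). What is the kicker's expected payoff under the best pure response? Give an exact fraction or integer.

left: (-8)·(1/7) + (-3)·(4/7) + (0)·(1/7) + (-2)·(1/7) = -22/7.
center: (-5)·(1/7) + (-6)·(4/7) + (-8)·(1/7) + (8)·(1/7) = -29/7.
right: (2)·(1/7) + (1)·(4/7) + (2)·(1/7) + (1)·(1/7) = 9/7.
The best pure response is right with expected payoff 9/7.

9/7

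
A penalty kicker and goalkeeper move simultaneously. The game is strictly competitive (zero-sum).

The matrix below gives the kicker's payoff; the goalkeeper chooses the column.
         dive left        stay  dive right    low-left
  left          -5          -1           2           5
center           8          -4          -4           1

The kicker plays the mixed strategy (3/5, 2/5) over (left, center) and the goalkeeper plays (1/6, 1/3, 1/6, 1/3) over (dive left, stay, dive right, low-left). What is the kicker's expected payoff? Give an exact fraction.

Against (1/6, 1/3, 1/6, 1/3), each row's expected payoff is left: 5/6; center: -1/3.
Taking the (3/5, 2/5)-weighted average: (3/5)·(5/6) + (2/5)·(-1/3) = 11/30.

11/30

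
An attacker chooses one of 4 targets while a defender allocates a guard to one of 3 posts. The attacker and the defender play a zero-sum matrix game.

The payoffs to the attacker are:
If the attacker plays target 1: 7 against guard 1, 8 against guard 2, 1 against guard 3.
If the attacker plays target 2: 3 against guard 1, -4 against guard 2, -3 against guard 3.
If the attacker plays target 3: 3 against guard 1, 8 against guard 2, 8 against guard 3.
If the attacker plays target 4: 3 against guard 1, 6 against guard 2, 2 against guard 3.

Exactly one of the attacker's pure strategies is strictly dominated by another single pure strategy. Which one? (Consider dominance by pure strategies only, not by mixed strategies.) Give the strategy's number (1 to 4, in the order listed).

2

Compare target 2 with target 1: 7 > 3, 8 > -4, 1 > -3.
So target 1 strictly dominates target 2 for the attacker; target 2 is strictly dominated.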